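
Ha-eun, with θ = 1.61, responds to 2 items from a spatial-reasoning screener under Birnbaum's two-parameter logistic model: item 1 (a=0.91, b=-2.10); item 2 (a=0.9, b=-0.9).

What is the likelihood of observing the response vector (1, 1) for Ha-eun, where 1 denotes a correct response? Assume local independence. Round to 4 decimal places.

P(θ) = 1 / (1 + exp(−a(θ − b)))
P_1 = 1/(1+e^{-3.3761}) = 0.9669
P_2 = 1/(1+e^{-2.2590}) = 0.9054
L = P_1 × P_2 = 0.9669 × 0.9054 = 0.87550

0.8755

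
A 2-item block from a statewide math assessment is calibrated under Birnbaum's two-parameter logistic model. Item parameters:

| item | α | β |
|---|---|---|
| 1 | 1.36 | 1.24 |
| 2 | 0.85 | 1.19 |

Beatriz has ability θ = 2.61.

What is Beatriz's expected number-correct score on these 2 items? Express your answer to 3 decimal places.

P(θ) = 1 / (1 + exp(−α(θ − β)))
P_1 = 1/(1+e^{-1.8632}) = 0.8657
P_2 = 1/(1+e^{-1.2070}) = 0.7698
E[score] = 0.8657 + 0.7698 = 1.6354

1.635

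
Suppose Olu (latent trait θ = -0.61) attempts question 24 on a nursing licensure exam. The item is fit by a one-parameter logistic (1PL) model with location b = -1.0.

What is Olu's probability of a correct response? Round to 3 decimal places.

P(θ) = 1 / (1 + exp(−(θ − b)))
Exponent: (-0.61 − (-1.0)) = 0.3900
1/(1 + e^{-0.3900}) = 0.5963
P = 0.5963

0.596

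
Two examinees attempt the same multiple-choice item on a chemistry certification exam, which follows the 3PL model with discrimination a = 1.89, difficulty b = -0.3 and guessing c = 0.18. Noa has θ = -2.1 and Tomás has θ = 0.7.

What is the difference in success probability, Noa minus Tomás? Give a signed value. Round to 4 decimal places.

P(θ) = c + (1 − c) · 1 / (1 + exp(−a(θ − b)))
P(Noa) = 0.2064  [exponent -3.4020]
P(Tomás) = 0.8924  [exponent 1.8900]
Difference = 0.2064 − 0.8924 = -0.6859

-0.6859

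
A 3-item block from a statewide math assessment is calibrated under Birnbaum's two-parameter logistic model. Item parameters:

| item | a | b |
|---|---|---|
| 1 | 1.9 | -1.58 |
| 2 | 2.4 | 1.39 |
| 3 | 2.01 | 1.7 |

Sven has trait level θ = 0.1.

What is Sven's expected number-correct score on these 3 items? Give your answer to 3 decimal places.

1.042

P(θ) = 1 / (1 + exp(−a(θ − b)))
P_1 = 1/(1+e^{-3.1920}) = 0.9605
P_2 = 1/(1+e^{3.0960}) = 0.0433
P_3 = 1/(1+e^{3.2160}) = 0.0386
E[score] = 0.9605 + 0.0433 + 0.0386 = 1.0424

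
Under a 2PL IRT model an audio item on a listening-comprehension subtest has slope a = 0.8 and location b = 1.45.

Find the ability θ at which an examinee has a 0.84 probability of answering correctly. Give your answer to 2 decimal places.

3.52

P(θ) = 1 / (1 + exp(−a(θ − b)))
logit = ln(0.8400/0.1600) = 1.6582
θ = b + logit/(a) = 1.45 + 1.6582/0.8000 = 3.5228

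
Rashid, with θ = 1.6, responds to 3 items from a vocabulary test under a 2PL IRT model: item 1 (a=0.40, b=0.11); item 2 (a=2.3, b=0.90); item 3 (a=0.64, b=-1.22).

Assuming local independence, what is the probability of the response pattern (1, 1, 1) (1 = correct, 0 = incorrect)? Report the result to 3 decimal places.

0.461

P(θ) = 1 / (1 + exp(−a(θ − b)))
P_1 = 1/(1+e^{-0.5960}) = 0.6447
P_2 = 1/(1+e^{-1.6100}) = 0.8334
P_3 = 1/(1+e^{-1.8048}) = 0.8587
L = P_1 × P_2 × P_3 = 0.6447 × 0.8334 × 0.8587 = 0.46143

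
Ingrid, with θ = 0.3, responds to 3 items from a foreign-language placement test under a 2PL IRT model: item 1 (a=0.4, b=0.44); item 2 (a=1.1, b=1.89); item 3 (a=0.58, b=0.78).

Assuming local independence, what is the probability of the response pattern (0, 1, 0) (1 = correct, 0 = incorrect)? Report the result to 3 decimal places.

0.043

P(θ) = 1 / (1 + exp(−a(θ − b)))
P_1 = 1/(1+e^{0.0560}) = 0.4860
P_2 = 1/(1+e^{1.7490}) = 0.1482
P_3 = 1/(1+e^{0.2784}) = 0.4308
L = (1−P_1) × P_2 × (1−P_3) = 0.5140 × 0.1482 × 0.5692 = 0.04335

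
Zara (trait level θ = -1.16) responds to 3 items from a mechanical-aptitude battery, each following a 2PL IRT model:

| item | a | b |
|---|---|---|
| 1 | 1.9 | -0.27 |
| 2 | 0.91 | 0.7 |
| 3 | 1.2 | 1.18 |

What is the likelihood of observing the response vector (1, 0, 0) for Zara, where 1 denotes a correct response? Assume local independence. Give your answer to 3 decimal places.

0.124

P(θ) = 1 / (1 + exp(−a(θ − b)))
P_1 = 1/(1+e^{1.6910}) = 0.1556
P_2 = 1/(1+e^{1.6926}) = 0.1554
P_3 = 1/(1+e^{2.8080}) = 0.0569
L = P_1 × (1−P_2) × (1−P_3) = 0.1556 × 0.8446 × 0.9431 = 0.12397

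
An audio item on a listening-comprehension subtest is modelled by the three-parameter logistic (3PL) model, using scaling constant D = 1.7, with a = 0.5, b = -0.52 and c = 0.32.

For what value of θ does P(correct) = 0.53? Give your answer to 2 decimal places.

-1.47

P(θ) = c + (1 − c) · 1 / (1 + exp(−D·a(θ − b)))
Remove guessing floor: (0.53 − 0.32)/(1 − 0.32) = 0.3088
logit = ln(0.3088/0.6912) = -0.8056
θ = b + logit/(1.7·a) = -0.52 + (-0.8056)/0.8500 = -1.4678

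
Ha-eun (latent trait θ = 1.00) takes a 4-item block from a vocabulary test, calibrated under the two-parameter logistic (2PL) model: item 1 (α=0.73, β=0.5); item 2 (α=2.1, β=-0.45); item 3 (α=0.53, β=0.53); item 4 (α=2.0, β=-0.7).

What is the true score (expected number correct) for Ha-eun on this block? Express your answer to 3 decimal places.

P(θ) = 1 / (1 + exp(−α(θ − β)))
P_1 = 1/(1+e^{-0.3650}) = 0.5903
P_2 = 1/(1+e^{-3.0450}) = 0.9546
P_3 = 1/(1+e^{-0.2491}) = 0.5620
P_4 = 1/(1+e^{-3.4000}) = 0.9677
E[score] = 0.5903 + 0.9546 + 0.5620 + 0.9677 = 3.0745

3.074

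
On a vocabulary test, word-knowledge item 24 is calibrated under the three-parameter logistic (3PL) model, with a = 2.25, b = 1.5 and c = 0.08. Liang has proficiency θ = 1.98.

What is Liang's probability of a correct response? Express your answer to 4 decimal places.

0.7668

P(θ) = c + (1 − c) · 1 / (1 + exp(−a(θ − b)))
Exponent: 2.25 × (1.98 − 1.5) = 1.0800
1/(1 + e^{-1.0800}) = 0.7465
P = 0.08 + 0.92 × 0.7465 = 0.7668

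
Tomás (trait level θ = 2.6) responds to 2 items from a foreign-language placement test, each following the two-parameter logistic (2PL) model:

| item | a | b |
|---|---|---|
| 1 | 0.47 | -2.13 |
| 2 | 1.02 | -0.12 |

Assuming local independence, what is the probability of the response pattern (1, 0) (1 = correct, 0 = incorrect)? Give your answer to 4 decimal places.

0.0530

P(θ) = 1 / (1 + exp(−a(θ − b)))
P_1 = 1/(1+e^{-2.2231}) = 0.9023
P_2 = 1/(1+e^{-2.7744}) = 0.9413
L = P_1 × (1−P_2) = 0.9023 × 0.0587 = 0.05299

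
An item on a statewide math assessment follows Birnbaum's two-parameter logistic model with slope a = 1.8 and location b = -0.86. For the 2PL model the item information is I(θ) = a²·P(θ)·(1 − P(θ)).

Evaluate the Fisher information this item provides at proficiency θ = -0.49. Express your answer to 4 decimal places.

P = 1/(1+e^{-0.6660}) = 0.6606
P(1−P) = 0.6606 × 0.3394 = 0.2242
I = a² × P(1−P) = 1.8² × 0.2242 = 0.72643

0.7264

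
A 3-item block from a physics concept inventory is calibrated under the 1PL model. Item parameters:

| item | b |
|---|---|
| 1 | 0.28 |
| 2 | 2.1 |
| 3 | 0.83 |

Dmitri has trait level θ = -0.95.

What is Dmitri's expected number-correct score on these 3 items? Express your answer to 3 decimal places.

P(θ) = 1 / (1 + exp(−(θ − b)))
P_1 = 1/(1+e^{1.2300}) = 0.2262
P_2 = 1/(1+e^{3.0500}) = 0.0452
P_3 = 1/(1+e^{1.7800}) = 0.1443
E[score] = 0.2262 + 0.0452 + 0.1443 = 0.4157

0.416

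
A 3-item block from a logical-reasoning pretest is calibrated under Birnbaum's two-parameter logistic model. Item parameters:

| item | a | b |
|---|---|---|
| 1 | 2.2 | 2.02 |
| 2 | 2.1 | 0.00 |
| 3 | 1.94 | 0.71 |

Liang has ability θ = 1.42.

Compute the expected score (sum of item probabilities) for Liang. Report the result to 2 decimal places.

P(θ) = 1 / (1 + exp(−a(θ − b)))
P_1 = 1/(1+e^{1.3200}) = 0.2108
P_2 = 1/(1+e^{-2.9820}) = 0.9518
P_3 = 1/(1+e^{-1.3774}) = 0.7986
E[score] = 0.2108 + 0.9518 + 0.7986 = 1.9611

1.96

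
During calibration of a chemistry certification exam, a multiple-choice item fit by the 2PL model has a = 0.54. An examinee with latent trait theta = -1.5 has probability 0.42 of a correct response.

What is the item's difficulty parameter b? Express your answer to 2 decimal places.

P(theta) = 1 / (1 + exp(−a(theta − b)))
logit(0.42) = ln(0.42/0.58) = -0.3228
b = theta − logit/(a) = -1.5 − (-0.3228)/0.5400 = -0.9023

-0.90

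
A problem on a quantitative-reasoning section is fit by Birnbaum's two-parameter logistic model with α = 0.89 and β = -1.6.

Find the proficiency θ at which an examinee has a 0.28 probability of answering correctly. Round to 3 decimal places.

P(θ) = 1 / (1 + exp(−α(θ − β)))
logit = ln(0.2800/0.7200) = -0.9445
θ = β + logit/(α) = -1.6 + (-0.9445)/0.8900 = -2.6612

-2.661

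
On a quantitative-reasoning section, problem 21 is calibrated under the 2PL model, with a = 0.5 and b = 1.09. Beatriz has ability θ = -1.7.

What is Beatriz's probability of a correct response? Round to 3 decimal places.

0.199

P(θ) = 1 / (1 + exp(−a(θ − b)))
Exponent: 0.5 × (-1.7 − 1.09) = -1.3950
1/(1 + e^{1.3950}) = 0.1986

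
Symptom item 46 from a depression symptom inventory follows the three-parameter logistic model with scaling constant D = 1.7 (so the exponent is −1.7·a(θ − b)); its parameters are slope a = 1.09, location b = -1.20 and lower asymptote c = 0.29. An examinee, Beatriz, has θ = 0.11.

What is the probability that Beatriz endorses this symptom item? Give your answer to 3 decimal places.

P(θ) = c + (1 − c) · 1 / (1 + exp(−D·a(θ − b)))
Exponent: 1.7 × 1.09 × (0.11 − (-1.20)) = 2.4274
1/(1 + e^{-2.4274}) = 0.9189
P = 0.29 + 0.71 × 0.9189 = 0.9424

0.942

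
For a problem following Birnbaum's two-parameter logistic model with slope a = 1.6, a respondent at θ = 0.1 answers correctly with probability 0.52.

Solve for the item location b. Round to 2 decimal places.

0.05

P(θ) = 1 / (1 + exp(−a(θ − b)))
logit(0.52) = ln(0.52/0.48) = 0.0800
b = θ − logit/(a) = 0.1 − 0.0800/1.6000 = 0.0500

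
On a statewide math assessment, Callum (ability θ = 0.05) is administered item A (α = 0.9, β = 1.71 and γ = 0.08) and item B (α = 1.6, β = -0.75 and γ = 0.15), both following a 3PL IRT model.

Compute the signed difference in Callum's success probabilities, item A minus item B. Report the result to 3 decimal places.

-0.566

P(θ) = γ + (1 − γ) · 1 / (1 + exp(−α(θ − β)))
P_A = 0.2487
P_B = 0.8151
P_A − P_B = -0.5664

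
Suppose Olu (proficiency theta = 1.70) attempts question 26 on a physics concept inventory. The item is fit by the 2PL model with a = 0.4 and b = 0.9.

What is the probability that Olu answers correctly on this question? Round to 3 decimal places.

0.579

P(theta) = 1 / (1 + exp(−a(theta − b)))
Exponent: 0.4 × (1.70 − 0.9) = 0.3200
1/(1 + e^{-0.3200}) = 0.5793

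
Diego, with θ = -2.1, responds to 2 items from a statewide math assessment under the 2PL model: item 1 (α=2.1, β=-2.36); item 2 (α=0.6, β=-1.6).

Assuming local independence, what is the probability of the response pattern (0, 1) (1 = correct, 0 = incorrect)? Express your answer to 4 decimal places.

P(θ) = 1 / (1 + exp(−α(θ − β)))
P_1 = 1/(1+e^{-0.5460}) = 0.6332
P_2 = 1/(1+e^{0.3000}) = 0.4256
L = (1−P_1) × P_2 = 0.3668 × 0.4256 = 0.15609

0.1561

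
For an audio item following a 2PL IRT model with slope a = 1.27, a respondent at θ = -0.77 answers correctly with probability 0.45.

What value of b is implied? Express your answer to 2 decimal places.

P(θ) = 1 / (1 + exp(−a(θ − b)))
logit(0.45) = ln(0.45/0.55) = -0.2007
b = θ − logit/(a) = -0.77 − (-0.2007)/1.2700 = -0.6120

-0.61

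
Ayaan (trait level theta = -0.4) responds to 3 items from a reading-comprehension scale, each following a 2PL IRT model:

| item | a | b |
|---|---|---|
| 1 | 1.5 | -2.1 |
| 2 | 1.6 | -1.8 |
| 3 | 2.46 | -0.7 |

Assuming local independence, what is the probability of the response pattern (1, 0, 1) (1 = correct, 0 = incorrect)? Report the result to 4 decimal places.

0.0604

P(theta) = 1 / (1 + exp(−a(theta − b)))
P_1 = 1/(1+e^{-2.5500}) = 0.9276
P_2 = 1/(1+e^{-2.2400}) = 0.9038
P_3 = 1/(1+e^{-0.7380}) = 0.6766
L = P_1 × (1−P_2) × P_3 = 0.9276 × 0.0962 × 0.6766 = 0.06038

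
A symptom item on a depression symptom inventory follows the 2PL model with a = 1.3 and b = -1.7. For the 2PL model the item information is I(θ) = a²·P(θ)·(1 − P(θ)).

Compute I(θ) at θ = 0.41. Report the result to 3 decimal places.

P = 1/(1+e^{-2.7430}) = 0.9395
P(1−P) = 0.9395 × 0.0605 = 0.0568
I = a² × P(1−P) = 1.3² × 0.0568 = 0.09603

0.096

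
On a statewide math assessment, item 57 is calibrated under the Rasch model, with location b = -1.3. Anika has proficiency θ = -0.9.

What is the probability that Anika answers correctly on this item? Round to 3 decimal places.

P(θ) = 1 / (1 + exp(−(θ − b)))
Exponent: (-0.9 − (-1.3)) = 0.4000
1/(1 + e^{-0.4000}) = 0.5987
P = 0.5987

0.599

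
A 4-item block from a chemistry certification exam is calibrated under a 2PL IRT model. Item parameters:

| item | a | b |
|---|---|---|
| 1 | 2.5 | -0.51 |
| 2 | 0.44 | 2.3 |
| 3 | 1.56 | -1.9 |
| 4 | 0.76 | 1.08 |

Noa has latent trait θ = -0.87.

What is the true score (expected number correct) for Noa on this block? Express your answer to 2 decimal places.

P(θ) = 1 / (1 + exp(−a(θ − b)))
P_1 = 1/(1+e^{0.9000}) = 0.2891
P_2 = 1/(1+e^{1.3948}) = 0.1986
P_3 = 1/(1+e^{-1.6068}) = 0.8330
P_4 = 1/(1+e^{1.4820}) = 0.1851
E[score] = 0.2891 + 0.1986 + 0.8330 + 0.1851 = 1.5058

1.51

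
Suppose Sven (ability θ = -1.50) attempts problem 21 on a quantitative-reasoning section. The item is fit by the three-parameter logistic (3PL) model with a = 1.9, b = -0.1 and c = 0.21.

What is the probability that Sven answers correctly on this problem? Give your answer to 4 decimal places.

0.2616

P(θ) = c + (1 − c) · 1 / (1 + exp(−a(θ − b)))
Exponent: 1.9 × (-1.50 − (-0.1)) = -2.6600
1/(1 + e^{2.6600}) = 0.0654
P = 0.21 + 0.79 × 0.0654 = 0.2616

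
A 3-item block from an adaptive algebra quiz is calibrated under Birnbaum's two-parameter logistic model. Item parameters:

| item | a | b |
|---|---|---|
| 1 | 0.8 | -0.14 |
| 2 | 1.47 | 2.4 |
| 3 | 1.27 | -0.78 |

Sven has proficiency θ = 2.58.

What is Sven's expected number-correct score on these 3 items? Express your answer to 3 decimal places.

P(θ) = 1 / (1 + exp(−a(θ − b)))
P_1 = 1/(1+e^{-2.1760}) = 0.8981
P_2 = 1/(1+e^{-0.2646}) = 0.5658
P_3 = 1/(1+e^{-4.2672}) = 0.9862
E[score] = 0.8981 + 0.5658 + 0.9862 = 2.4500

2.450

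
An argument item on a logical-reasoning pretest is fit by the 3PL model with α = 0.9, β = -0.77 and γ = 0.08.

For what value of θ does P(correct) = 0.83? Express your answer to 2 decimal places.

P(θ) = γ + (1 − γ) · 1 / (1 + exp(−α(θ − β)))
Remove guessing floor: (0.83 − 0.08)/(1 − 0.08) = 0.8152
logit = ln(0.8152/0.1848) = 1.4843
θ = β + logit/(α) = -0.77 + 1.4843/0.9000 = 0.8792

0.88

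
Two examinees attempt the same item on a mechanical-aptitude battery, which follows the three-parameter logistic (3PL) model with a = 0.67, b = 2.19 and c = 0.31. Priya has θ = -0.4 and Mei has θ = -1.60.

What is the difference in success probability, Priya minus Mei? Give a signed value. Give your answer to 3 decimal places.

P(θ) = c + (1 − c) · 1 / (1 + exp(−a(θ − b)))
P(Priya) = 0.4134  [exponent -1.7353]
P(Mei) = 0.3605  [exponent -2.5393]
Difference = 0.4134 − 0.3605 = 0.0530

0.053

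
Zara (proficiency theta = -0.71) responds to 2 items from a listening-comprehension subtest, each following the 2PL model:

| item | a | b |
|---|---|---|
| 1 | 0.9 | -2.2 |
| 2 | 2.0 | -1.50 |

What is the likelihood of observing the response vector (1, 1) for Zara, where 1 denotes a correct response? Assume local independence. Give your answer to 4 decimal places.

P(theta) = 1 / (1 + exp(−a(theta − b)))
P_1 = 1/(1+e^{-1.3410}) = 0.7927
P_2 = 1/(1+e^{-1.5800}) = 0.8292
L = P_1 × P_2 = 0.7927 × 0.8292 = 0.65727

0.6573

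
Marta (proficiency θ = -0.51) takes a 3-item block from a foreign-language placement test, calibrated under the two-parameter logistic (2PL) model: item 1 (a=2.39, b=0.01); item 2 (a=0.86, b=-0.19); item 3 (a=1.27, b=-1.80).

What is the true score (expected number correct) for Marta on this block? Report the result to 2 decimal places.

1.49

P(θ) = 1 / (1 + exp(−a(θ − b)))
P_1 = 1/(1+e^{1.2428}) = 0.2239
P_2 = 1/(1+e^{0.2752}) = 0.4316
P_3 = 1/(1+e^{-1.6383}) = 0.8373
E[score] = 0.2239 + 0.4316 + 0.8373 = 1.4929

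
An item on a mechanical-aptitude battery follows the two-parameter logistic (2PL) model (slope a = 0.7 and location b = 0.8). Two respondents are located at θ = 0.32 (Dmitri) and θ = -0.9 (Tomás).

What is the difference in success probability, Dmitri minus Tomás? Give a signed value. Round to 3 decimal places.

0.184

P(θ) = 1 / (1 + exp(−a(θ − b)))
P(Dmitri) = 0.4168  [exponent -0.3360]
P(Tomás) = 0.2333  [exponent -1.1900]
Difference = 0.4168 − 0.2333 = 0.1835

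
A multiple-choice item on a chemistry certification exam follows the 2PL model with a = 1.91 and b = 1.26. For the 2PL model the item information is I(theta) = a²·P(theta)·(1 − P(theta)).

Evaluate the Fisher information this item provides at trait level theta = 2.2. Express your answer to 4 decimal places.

P = 1/(1+e^{-1.7954}) = 0.8576
P(1−P) = 0.8576 × 0.1424 = 0.1221
I = a² × P(1−P) = 1.91² × 0.1221 = 0.44555

0.4455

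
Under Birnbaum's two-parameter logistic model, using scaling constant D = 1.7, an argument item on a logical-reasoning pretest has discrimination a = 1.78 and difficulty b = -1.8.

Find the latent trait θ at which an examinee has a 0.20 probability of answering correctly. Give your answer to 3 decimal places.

-2.258

P(θ) = 1 / (1 + exp(−D·a(θ − b)))
logit = ln(0.2000/0.8000) = -1.3863
θ = b + logit/(1.7·a) = -1.8 + (-1.3863)/3.0260 = -2.2581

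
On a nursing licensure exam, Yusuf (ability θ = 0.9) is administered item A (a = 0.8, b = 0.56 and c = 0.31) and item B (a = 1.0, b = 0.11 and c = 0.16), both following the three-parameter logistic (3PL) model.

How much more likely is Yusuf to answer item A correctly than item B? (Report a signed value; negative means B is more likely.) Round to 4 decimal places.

-0.0361

P(θ) = c + (1 − c) · 1 / (1 + exp(−a(θ − b)))
P_A = 0.7016
P_B = 0.7378
P_A − P_B = -0.0361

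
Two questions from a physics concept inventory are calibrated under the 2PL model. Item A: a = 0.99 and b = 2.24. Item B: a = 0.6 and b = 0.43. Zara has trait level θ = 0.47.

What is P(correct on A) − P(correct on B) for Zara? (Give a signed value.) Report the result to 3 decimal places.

-0.358

P(θ) = 1 / (1 + exp(−a(θ − b)))
P_A = 0.1478
P_B = 0.5060
P_A − P_B = -0.3582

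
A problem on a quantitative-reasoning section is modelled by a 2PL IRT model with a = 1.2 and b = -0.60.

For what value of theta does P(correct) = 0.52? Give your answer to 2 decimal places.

-0.53

P(theta) = 1 / (1 + exp(−a(theta − b)))
logit = ln(0.5200/0.4800) = 0.0800
theta = b + logit/(a) = -0.60 + 0.0800/1.2000 = -0.5333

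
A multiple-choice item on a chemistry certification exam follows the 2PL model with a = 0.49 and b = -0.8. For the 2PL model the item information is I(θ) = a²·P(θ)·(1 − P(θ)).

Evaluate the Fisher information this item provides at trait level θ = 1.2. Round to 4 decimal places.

0.0476

P = 1/(1+e^{-0.9800}) = 0.7271
P(1−P) = 0.7271 × 0.2729 = 0.1984
I = a² × P(1−P) = 0.49² × 0.1984 = 0.04764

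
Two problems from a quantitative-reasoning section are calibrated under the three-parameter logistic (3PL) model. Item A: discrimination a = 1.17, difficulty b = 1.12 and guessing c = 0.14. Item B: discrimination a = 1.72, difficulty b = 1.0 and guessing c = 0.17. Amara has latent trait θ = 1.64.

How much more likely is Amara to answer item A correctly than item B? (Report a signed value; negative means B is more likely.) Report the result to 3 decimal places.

P(θ) = c + (1 − c) · 1 / (1 + exp(−a(θ − b)))
P_A = 0.6969
P_B = 0.7928
P_A − P_B = -0.0959

-0.096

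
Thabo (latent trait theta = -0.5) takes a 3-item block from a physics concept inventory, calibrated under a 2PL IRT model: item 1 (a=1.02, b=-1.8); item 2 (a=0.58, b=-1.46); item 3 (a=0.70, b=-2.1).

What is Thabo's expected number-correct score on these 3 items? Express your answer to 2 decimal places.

P(theta) = 1 / (1 + exp(−a(theta − b)))
P_1 = 1/(1+e^{-1.3260}) = 0.7902
P_2 = 1/(1+e^{-0.5568}) = 0.6357
P_3 = 1/(1+e^{-1.1200}) = 0.7540
E[score] = 0.7902 + 0.6357 + 0.7540 = 2.1799

2.18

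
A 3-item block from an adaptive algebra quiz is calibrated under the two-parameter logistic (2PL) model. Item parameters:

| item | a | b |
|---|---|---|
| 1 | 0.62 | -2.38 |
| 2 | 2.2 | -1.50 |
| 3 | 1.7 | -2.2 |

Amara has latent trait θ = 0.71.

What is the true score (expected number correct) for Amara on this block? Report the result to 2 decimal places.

2.86

P(θ) = 1 / (1 + exp(−a(θ − b)))
P_1 = 1/(1+e^{-1.9158}) = 0.8717
P_2 = 1/(1+e^{-4.8620}) = 0.9923
P_3 = 1/(1+e^{-4.9470}) = 0.9929
E[score] = 0.8717 + 0.9923 + 0.9929 = 2.8569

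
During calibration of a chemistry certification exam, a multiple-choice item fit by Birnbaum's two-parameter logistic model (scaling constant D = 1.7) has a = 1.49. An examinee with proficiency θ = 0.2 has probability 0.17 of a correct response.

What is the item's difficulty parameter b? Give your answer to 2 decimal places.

P(θ) = 1 / (1 + exp(−D·a(θ − b)))
logit(0.17) = ln(0.17/0.83) = -1.5856
b = θ − logit/(1.7·a) = 0.2 − (-1.5856)/2.5330 = 0.8260

0.83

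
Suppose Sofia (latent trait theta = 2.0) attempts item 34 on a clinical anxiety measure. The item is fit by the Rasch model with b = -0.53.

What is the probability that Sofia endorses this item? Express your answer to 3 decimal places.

P(theta) = 1 / (1 + exp(−(theta − b)))
Exponent: (2.0 − (-0.53)) = 2.5300
1/(1 + e^{-2.5300}) = 0.9262
P = 0.9262

0.926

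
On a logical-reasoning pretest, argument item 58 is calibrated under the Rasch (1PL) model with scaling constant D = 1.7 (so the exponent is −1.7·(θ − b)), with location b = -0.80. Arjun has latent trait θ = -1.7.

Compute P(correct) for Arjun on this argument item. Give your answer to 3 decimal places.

0.178

P(θ) = 1 / (1 + exp(−D·(θ − b)))
Exponent: 1.7 × (-1.7 − (-0.80)) = -1.5300
1/(1 + e^{1.5300}) = 0.1780
P = 0.1780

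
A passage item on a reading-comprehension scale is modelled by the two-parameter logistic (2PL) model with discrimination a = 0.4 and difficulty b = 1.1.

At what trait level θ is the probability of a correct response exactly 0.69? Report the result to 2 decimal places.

P(θ) = 1 / (1 + exp(−a(θ − b)))
logit = ln(0.6900/0.3100) = 0.8001
θ = b + logit/(a) = 1.1 + 0.8001/0.4000 = 3.1003

3.10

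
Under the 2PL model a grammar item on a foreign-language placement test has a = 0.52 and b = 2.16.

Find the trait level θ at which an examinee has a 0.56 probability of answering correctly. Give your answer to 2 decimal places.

P(θ) = 1 / (1 + exp(−a(θ − b)))
logit = ln(0.5600/0.4400) = 0.2412
θ = b + logit/(a) = 2.16 + 0.2412/0.5200 = 2.6238

2.62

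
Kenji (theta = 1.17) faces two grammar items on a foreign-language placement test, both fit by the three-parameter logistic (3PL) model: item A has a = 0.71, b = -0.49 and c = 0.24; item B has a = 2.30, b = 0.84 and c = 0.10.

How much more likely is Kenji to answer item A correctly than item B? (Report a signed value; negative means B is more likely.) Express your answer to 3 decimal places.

P(theta) = c + (1 − c) · 1 / (1 + exp(−a(theta − b)))
P_A = 0.8212
P_B = 0.7130
P_A − P_B = 0.1081

0.108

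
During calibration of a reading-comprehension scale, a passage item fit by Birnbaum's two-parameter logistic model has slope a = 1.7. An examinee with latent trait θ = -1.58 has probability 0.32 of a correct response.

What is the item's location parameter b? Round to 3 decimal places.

P(θ) = 1 / (1 + exp(−a(θ − b)))
logit(0.32) = ln(0.32/0.68) = -0.7538
b = θ − logit/(a) = -1.58 − (-0.7538)/1.7000 = -1.1366

-1.137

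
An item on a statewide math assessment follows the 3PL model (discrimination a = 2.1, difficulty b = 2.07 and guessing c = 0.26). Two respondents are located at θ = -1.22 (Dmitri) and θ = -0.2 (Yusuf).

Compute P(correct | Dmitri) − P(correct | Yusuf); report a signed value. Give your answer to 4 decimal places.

P(θ) = c + (1 − c) · 1 / (1 + exp(−a(θ − b)))
P(Dmitri) = 0.2607  [exponent -6.9090]
P(Yusuf) = 0.2662  [exponent -4.7670]
Difference = 0.2607 − 0.2662 = -0.0055

-0.0055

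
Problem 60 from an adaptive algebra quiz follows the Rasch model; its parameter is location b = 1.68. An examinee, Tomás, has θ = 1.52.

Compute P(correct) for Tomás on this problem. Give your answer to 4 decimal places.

0.4601

P(θ) = 1 / (1 + exp(−(θ − b)))
Exponent: (1.52 − 1.68) = -0.1600
1/(1 + e^{0.1600}) = 0.4601
P = 0.4601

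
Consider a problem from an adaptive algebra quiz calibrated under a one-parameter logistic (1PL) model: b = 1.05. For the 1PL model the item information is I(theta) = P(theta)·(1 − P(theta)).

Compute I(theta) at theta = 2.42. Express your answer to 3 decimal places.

P = 1/(1+e^{-1.3700}) = 0.7974
P(1−P) = 0.7974 × 0.2026 = 0.1616
I = P(1−P) = 0.16157

0.162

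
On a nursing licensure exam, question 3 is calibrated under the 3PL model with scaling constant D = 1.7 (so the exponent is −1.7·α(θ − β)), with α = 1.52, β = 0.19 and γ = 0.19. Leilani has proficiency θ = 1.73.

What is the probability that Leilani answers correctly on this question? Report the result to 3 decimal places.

P(θ) = γ + (1 − γ) · 1 / (1 + exp(−D·α(θ − β)))
Exponent: 1.7 × 1.52 × (1.73 − 0.19) = 3.9794
1/(1 + e^{-3.9794}) = 0.9816
P = 0.19 + 0.81 × 0.9816 = 0.9851

0.985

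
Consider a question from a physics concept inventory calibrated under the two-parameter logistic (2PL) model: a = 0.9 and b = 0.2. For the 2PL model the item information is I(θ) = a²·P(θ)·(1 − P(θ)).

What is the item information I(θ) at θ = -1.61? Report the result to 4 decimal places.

P = 1/(1+e^{1.6290}) = 0.1640
P(1−P) = 0.1640 × 0.8360 = 0.1371
I = a² × P(1−P) = 0.9² × 0.1371 = 0.11104

0.1110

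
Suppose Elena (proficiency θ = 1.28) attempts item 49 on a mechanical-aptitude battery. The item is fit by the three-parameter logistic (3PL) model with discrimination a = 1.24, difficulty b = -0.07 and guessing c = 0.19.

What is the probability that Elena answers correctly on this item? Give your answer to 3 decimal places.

0.872

P(θ) = c + (1 − c) · 1 / (1 + exp(−a(θ − b)))
Exponent: 1.24 × (1.28 − (-0.07)) = 1.6740
1/(1 + e^{-1.6740}) = 0.8421
P = 0.19 + 0.81 × 0.8421 = 0.8721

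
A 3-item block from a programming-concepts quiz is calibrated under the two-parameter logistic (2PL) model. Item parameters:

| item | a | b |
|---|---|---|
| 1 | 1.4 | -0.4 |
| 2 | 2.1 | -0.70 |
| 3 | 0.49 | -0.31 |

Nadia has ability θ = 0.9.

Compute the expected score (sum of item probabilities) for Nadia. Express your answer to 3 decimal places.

2.471

P(θ) = 1 / (1 + exp(−a(θ − b)))
P_1 = 1/(1+e^{-1.8200}) = 0.8606
P_2 = 1/(1+e^{-3.3600}) = 0.9664
P_3 = 1/(1+e^{-0.5929}) = 0.6440
E[score] = 0.8606 + 0.9664 + 0.6440 = 2.4710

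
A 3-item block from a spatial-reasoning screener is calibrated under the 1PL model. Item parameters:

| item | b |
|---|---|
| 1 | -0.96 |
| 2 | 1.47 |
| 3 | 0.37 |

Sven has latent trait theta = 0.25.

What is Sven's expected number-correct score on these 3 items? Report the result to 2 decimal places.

P(theta) = 1 / (1 + exp(−(theta − b)))
P_1 = 1/(1+e^{-1.2100}) = 0.7703
P_2 = 1/(1+e^{1.2200}) = 0.2279
P_3 = 1/(1+e^{0.1200}) = 0.4700
E[score] = 0.7703 + 0.2279 + 0.4700 = 1.4683

1.47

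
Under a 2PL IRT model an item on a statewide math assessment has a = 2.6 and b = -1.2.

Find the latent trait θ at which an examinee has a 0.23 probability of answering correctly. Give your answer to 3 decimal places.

P(θ) = 1 / (1 + exp(−a(θ − b)))
logit = ln(0.2300/0.7700) = -1.2083
θ = b + logit/(a) = -1.2 + (-1.2083)/2.6000 = -1.6647

-1.665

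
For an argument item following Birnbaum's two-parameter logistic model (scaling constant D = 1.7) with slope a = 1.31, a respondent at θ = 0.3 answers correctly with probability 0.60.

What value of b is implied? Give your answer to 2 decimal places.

P(θ) = 1 / (1 + exp(−D·a(θ − b)))
logit(0.60) = ln(0.60/0.40) = 0.4055
b = θ − logit/(1.7·a) = 0.3 − 0.4055/2.2270 = 0.1179

0.12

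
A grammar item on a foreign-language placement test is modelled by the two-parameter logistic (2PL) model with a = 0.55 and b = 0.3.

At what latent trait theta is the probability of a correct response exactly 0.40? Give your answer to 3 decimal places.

P(theta) = 1 / (1 + exp(−a(theta − b)))
logit = ln(0.4000/0.6000) = -0.4055
theta = b + logit/(a) = 0.3 + (-0.4055)/0.5500 = -0.4372

-0.437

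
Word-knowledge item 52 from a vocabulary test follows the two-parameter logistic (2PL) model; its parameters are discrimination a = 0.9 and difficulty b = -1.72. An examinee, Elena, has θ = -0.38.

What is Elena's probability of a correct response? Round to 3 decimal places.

0.770

P(θ) = 1 / (1 + exp(−a(θ − b)))
Exponent: 0.9 × (-0.38 − (-1.72)) = 1.2060
1/(1 + e^{-1.2060}) = 0.7696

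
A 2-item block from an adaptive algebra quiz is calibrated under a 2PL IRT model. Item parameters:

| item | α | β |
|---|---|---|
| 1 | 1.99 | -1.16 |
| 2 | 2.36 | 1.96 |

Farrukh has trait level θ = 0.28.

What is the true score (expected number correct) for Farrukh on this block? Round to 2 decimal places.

0.96

P(θ) = 1 / (1 + exp(−α(θ − β)))
P_1 = 1/(1+e^{-2.8656}) = 0.9461
P_2 = 1/(1+e^{3.9648}) = 0.0186
E[score] = 0.9461 + 0.0186 = 0.9647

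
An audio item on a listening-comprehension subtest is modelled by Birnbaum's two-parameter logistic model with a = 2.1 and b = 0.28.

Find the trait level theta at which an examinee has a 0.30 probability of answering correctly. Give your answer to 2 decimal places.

P(theta) = 1 / (1 + exp(−a(theta − b)))
logit = ln(0.3000/0.7000) = -0.8473
theta = b + logit/(a) = 0.28 + (-0.8473)/2.1000 = -0.1235

-0.12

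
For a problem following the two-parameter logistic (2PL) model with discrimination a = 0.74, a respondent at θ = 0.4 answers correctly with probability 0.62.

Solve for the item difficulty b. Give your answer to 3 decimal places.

-0.262

P(θ) = 1 / (1 + exp(−a(θ − b)))
logit(0.62) = ln(0.62/0.38) = 0.4895
b = θ − logit/(a) = 0.4 − 0.4895/0.7400 = -0.2616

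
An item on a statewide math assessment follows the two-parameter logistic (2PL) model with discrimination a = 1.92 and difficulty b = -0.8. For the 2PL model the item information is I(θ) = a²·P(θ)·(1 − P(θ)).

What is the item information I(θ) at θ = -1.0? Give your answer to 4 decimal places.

0.8884

P = 1/(1+e^{0.3840}) = 0.4052
P(1−P) = 0.4052 × 0.5948 = 0.2410
I = a² × P(1−P) = 1.92² × 0.2410 = 0.88844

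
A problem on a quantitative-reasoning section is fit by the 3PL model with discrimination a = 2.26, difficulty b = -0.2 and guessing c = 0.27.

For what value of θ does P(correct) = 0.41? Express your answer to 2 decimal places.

P(θ) = c + (1 − c) · 1 / (1 + exp(−a(θ − b)))
Remove guessing floor: (0.41 − 0.27)/(1 − 0.27) = 0.1918
logit = ln(0.1918/0.8082) = -1.4385
θ = b + logit/(a) = -0.2 + (-1.4385)/2.2600 = -0.8365

-0.84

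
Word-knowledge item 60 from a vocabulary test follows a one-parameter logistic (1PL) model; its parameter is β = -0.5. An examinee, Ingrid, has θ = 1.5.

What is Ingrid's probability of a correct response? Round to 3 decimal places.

0.881

P(θ) = 1 / (1 + exp(−(θ − β)))
Exponent: (1.5 − (-0.5)) = 2.0000
1/(1 + e^{-2.0000}) = 0.8808
P = 0.8808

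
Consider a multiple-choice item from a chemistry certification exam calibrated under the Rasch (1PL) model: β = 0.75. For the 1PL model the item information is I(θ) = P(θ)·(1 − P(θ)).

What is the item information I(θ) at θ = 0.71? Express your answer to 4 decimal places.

P = 1/(1+e^{0.0400}) = 0.4900
P(1−P) = 0.4900 × 0.5100 = 0.2499
I = P(1−P) = 0.24990

0.2499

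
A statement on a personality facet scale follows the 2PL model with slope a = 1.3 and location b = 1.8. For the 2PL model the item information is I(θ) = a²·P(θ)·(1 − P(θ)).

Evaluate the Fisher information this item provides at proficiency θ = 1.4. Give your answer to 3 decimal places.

P = 1/(1+e^{0.5200}) = 0.3729
P(1−P) = 0.3729 × 0.6271 = 0.2338
I = a² × P(1−P) = 1.3² × 0.2338 = 0.39518

0.395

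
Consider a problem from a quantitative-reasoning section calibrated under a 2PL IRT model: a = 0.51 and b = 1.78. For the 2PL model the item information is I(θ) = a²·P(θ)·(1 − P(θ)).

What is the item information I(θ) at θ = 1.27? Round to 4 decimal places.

P = 1/(1+e^{0.2601}) = 0.4353
P(1−P) = 0.4353 × 0.5647 = 0.2458
I = a² × P(1−P) = 0.51² × 0.2458 = 0.06394

0.0639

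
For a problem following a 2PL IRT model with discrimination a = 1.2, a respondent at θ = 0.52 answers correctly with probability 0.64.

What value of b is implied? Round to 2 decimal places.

0.04

P(θ) = 1 / (1 + exp(−a(θ − b)))
logit(0.64) = ln(0.64/0.36) = 0.5754
b = θ − logit/(a) = 0.52 − 0.5754/1.2000 = 0.0405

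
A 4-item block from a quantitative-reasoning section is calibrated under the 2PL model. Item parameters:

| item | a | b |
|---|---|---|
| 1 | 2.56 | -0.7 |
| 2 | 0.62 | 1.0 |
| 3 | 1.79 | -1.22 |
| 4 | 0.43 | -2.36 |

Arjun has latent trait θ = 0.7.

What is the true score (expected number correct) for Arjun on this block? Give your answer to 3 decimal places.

P(θ) = 1 / (1 + exp(−a(θ − b)))
P_1 = 1/(1+e^{-3.5840}) = 0.9730
P_2 = 1/(1+e^{0.1860}) = 0.4536
P_3 = 1/(1+e^{-3.4368}) = 0.9688
P_4 = 1/(1+e^{-1.3158}) = 0.7885
E[score] = 0.9730 + 0.4536 + 0.9688 + 0.7885 = 3.1839

3.184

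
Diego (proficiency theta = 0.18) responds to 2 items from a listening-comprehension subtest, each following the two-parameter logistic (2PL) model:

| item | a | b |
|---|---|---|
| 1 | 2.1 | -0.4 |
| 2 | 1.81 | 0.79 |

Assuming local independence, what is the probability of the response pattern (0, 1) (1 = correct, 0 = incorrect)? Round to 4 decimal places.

P(theta) = 1 / (1 + exp(−a(theta − b)))
P_1 = 1/(1+e^{-1.2180}) = 0.7717
P_2 = 1/(1+e^{1.1041}) = 0.2490
L = (1−P_1) × P_2 = 0.2283 × 0.2490 = 0.05684

0.0568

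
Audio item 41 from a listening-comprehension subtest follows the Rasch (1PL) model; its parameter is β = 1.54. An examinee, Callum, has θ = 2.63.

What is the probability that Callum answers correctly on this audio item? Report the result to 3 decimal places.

P(θ) = 1 / (1 + exp(−(θ − β)))
Exponent: (2.63 − 1.54) = 1.0900
1/(1 + e^{-1.0900}) = 0.7484
P = 0.7484

0.748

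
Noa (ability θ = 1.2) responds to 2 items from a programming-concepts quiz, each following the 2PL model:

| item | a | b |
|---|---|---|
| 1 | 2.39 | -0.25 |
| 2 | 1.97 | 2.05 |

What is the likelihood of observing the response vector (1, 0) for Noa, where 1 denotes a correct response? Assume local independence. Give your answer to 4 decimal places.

P(θ) = 1 / (1 + exp(−a(θ − b)))
P_1 = 1/(1+e^{-3.4655}) = 0.9697
P_2 = 1/(1+e^{1.6745}) = 0.1578
L = P_1 × (1−P_2) = 0.9697 × 0.8422 = 0.81665

0.8166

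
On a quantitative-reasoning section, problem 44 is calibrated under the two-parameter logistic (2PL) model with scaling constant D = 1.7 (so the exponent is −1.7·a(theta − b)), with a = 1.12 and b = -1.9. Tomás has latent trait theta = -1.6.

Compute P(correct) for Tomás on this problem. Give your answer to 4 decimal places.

P(theta) = 1 / (1 + exp(−D·a(theta − b)))
Exponent: 1.7 × 1.12 × (-1.6 − (-1.9)) = 0.5712
1/(1 + e^{-0.5712}) = 0.6390
P = 0.6390

0.6390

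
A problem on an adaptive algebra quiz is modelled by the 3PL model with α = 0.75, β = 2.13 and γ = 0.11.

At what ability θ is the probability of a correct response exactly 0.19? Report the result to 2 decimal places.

P(θ) = γ + (1 − γ) · 1 / (1 + exp(−α(θ − β)))
Remove guessing floor: (0.19 − 0.11)/(1 − 0.11) = 0.0899
logit = ln(0.0899/0.9101) = -2.3150
θ = β + logit/(α) = 2.13 + (-2.3150)/0.7500 = -0.9567

-0.96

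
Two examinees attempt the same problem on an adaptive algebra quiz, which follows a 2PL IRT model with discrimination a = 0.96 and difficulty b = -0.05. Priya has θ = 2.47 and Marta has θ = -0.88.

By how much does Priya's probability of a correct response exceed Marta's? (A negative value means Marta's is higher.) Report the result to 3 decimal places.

0.608

P(θ) = 1 / (1 + exp(−a(θ − b)))
P(Priya) = 0.9183  [exponent 2.4192]
P(Marta) = 0.3107  [exponent -0.7968]
Difference = 0.9183 − 0.3107 = 0.6076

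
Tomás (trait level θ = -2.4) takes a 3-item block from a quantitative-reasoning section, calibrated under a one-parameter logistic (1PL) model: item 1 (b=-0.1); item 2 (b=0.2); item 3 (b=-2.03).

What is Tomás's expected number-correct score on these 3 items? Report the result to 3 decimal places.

0.569

P(θ) = 1 / (1 + exp(−(θ − b)))
P_1 = 1/(1+e^{2.3000}) = 0.0911
P_2 = 1/(1+e^{2.6000}) = 0.0691
P_3 = 1/(1+e^{0.3700}) = 0.4085
E[score] = 0.0911 + 0.0691 + 0.4085 = 0.5688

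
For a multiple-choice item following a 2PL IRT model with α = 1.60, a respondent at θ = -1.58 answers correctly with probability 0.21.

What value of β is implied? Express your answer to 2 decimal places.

-0.75

P(θ) = 1 / (1 + exp(−α(θ − β)))
logit(0.21) = ln(0.21/0.79) = -1.3249
β = θ − logit/(α) = -1.58 − (-1.3249)/1.6000 = -0.7519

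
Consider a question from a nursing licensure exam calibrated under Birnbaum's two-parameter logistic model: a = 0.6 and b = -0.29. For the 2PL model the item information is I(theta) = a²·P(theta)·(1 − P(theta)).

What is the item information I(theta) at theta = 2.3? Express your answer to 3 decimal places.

0.052

P = 1/(1+e^{-1.5540}) = 0.8255
P(1−P) = 0.8255 × 0.1745 = 0.1441
I = a² × P(1−P) = 0.6² × 0.1441 = 0.05186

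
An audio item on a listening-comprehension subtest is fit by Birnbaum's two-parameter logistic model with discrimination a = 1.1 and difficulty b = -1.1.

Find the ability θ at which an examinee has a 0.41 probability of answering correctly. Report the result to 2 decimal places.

-1.43

P(θ) = 1 / (1 + exp(−a(θ − b)))
logit = ln(0.4100/0.5900) = -0.3640
θ = b + logit/(a) = -1.1 + (-0.3640)/1.1000 = -1.4309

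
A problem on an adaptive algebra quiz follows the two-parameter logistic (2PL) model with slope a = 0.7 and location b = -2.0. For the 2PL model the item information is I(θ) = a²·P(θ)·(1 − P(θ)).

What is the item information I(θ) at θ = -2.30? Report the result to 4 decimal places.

0.1212

P = 1/(1+e^{0.2100}) = 0.4477
P(1−P) = 0.4477 × 0.5523 = 0.2473
I = a² × P(1−P) = 0.7² × 0.2473 = 0.12116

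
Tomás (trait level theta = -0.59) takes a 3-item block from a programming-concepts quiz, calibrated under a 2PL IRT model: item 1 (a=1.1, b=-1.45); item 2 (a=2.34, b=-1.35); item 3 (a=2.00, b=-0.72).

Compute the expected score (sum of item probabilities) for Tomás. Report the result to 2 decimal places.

P(theta) = 1 / (1 + exp(−a(theta − b)))
P_1 = 1/(1+e^{-0.9460}) = 0.7203
P_2 = 1/(1+e^{-1.7784}) = 0.8555
P_3 = 1/(1+e^{-0.2600}) = 0.5646
E[score] = 0.7203 + 0.8555 + 0.5646 = 2.1404

2.14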